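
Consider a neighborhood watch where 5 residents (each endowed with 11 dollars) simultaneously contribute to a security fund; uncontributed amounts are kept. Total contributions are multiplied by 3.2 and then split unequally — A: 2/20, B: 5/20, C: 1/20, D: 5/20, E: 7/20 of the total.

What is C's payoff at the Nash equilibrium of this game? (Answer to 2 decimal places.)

12.76 dollars

Each unit j contributes comes back to j as 3.2 × (j's share), so j prefers to contribute only if that share exceeds 1/3.2 = 0.3125; otherwise keeping the unit dominates.
E alone (share 7/20) is above the threshold, contributing 11; the remaining 4 contribute 0. Total contributed: 11.
C keeps 11 and receives 3.2 × 11 × 1/20 = 1.76 from the security fund, for a payoff of 12.76.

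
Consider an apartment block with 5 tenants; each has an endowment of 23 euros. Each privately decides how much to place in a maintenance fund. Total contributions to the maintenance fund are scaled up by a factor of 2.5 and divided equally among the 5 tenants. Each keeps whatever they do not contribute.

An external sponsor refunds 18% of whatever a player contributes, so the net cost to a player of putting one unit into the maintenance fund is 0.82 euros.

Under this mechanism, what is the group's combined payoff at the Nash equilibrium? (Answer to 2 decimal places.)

115.00 euros

The effective private return is (2.5/5) / 0.82 = 0.6098, which is still under 1, so the mechanism doesn't change anyone's dominant strategy: zero contribution.
Everyone keeps their endowment and the group total is 5 × 23 = 115.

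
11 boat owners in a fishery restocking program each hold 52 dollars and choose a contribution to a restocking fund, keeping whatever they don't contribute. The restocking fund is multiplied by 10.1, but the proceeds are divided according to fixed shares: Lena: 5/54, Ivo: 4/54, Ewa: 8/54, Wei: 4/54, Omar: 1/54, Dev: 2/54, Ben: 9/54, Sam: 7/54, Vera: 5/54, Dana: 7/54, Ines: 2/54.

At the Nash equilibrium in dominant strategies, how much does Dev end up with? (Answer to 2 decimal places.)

129.81 dollars

For player j, contributing a unit is worthwhile iff 10.1 × (j's share) ≥ 1, i.e. iff j's share is at least 0.0990.
Ewa, Ben, Sam and Dana clear that bar, contributing 52 each; the remaining 7 contribute 0. Total contributed: 208.
Dev keeps 52 and receives 10.1 × 208 × 2/54 = 77.81 from the restocking fund, for a payoff of 129.81.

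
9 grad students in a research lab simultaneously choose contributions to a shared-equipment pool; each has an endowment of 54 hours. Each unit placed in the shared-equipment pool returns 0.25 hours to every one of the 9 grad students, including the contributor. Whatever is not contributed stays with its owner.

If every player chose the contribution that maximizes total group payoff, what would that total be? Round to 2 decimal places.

Each contributed unit returns 2.250 to the group as a whole (0.25 to each of 9 players), which exceeds 1, so the social optimum is full contribution: group total = 2.250 × 486 = 1093.50.

1093.50 hours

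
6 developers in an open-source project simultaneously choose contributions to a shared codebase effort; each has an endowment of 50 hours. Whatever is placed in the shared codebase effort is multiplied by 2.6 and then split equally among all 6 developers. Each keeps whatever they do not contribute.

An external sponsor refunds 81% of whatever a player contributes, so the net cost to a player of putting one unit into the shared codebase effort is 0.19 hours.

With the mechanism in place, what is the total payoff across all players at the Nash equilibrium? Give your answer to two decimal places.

The effective private return per unit is now (2.6/6) / 0.19 = 2.2807 > 1, so every player's dominant strategy flips to full contribution.
At the Nash equilibrium everyone contributes 50. Group total payoff = 6 × (50 × 0.81 + 2.6 × 50) = 1023.00.

1023.00 hours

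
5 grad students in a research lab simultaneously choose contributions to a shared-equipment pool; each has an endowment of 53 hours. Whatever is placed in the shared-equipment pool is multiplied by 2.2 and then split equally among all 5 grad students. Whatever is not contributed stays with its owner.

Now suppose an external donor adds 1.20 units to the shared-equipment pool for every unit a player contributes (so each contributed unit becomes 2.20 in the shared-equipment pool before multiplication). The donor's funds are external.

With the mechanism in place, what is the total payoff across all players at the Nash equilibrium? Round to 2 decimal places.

Even with the mechanism, each unit contributed returns only 2.2 × 2.20 / 5 = 0.9680 per unit of net cost, so contributing nothing is still dominant.
Everyone keeps their endowment and the group total is 5 × 53 = 265.

265.00 hours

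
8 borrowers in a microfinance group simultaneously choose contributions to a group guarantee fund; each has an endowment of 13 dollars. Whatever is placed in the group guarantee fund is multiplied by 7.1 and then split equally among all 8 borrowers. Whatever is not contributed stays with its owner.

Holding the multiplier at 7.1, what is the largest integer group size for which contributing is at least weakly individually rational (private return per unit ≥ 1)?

Private return per unit is 7.1/(group size), which is ≥ 1 whenever the group size is ≤ 7.1.
The largest such integer is 7.

7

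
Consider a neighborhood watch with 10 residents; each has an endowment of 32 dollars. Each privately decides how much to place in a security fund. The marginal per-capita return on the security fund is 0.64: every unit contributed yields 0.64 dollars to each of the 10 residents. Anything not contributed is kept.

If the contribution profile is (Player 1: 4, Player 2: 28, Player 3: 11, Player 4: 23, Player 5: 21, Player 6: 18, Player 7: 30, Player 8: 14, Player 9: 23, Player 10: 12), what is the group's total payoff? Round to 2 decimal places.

1313.60 dollars

Total contributed: 4 + 28 + 11 + 23 + 21 + 18 + 30 + 14 + 23 + 12 = 184; total kept: 10 × 32 − 184 = 136.
The security fund pays out 0.64 × 10 × 184 = 1177.60 in aggregate.
Group total = 136 + 1177.60 = 1313.60.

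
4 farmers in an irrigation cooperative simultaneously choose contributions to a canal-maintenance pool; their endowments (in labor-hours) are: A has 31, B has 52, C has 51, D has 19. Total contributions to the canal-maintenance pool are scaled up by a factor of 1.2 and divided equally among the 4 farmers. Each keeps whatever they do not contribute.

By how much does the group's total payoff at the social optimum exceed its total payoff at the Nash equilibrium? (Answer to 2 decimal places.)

30.60 labor-hours

The private return per contributed unit is 1.2/4 = 0.3000 < 1 for every player regardless of endowment, so the Nash equilibrium is zero contribution and the group total is Σ E_j = 31 + 52 + 51 + 19 = 153.
Each contributed unit returns 1.200 to the group, so the social optimum is full contribution by everyone: group total = 1.200 × 153 = 183.60.
Efficiency loss = (1.200 − 1) × 153 = 30.60.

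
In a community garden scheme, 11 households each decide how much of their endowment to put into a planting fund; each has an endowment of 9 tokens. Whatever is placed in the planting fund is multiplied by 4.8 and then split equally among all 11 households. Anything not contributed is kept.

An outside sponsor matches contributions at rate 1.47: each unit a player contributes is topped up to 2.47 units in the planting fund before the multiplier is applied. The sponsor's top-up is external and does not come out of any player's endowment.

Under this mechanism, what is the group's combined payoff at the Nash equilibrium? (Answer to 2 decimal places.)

The effective private return per unit is now 4.8 × 2.47 / 11 = 1.0778 > 1, so every player's dominant strategy flips to full contribution.
At the Nash equilibrium everyone contributes 9. Group total payoff = 4.8 × 2.47 × 99 = 1173.74.

1173.74 tokens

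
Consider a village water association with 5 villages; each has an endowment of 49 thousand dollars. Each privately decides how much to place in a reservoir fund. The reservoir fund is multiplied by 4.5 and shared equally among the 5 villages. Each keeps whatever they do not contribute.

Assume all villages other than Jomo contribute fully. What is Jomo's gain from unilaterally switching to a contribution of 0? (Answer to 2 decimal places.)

4.90 thousand dollars

Switching from a contribution of 49 to 0 lets Jomo keep an extra 49 thousand dollars, but lowers the reservoir fund by 49, which costs Jomo their own share of that drop: 4.5/5 × 49 = 44.10.
Net gain = 49 − 44.10 = 4.90. The private return per contributed unit (0.9000) is below 1, so free-riding is indeed the best response regardless of what the others do.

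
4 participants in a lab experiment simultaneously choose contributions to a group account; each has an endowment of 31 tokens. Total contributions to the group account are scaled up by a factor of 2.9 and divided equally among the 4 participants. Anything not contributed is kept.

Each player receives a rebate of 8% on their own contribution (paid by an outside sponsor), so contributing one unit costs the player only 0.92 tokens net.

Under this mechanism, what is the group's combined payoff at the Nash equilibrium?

124.00 tokens

Even with the mechanism, each unit contributed returns only (2.9/4) / 0.92 = 0.7880 per unit of net cost, so contributing nothing is still dominant.
At the Nash equilibrium no one contributes; group total payoff = 4 × 31 = 124.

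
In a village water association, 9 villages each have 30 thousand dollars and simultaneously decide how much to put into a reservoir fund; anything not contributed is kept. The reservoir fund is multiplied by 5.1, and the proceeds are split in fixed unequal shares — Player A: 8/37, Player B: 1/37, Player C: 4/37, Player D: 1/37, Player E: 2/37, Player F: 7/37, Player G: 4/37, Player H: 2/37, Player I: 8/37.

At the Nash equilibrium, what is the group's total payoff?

Player j's private return per contributed unit is 5.1 × (j's share). Contributing is weakly dominant for j when that share is at least 1/5.1 = 0.1961, and contributing 0 is dominant otherwise.
Player A and Player I clear that bar, contributing 30 each; the remaining 7 contribute 0. Total contributed: 60.
The reservoir fund pays out 5.1 × 60 = 306.00 in total (split across the unequal shares, but the aggregate is all that matters for the group sum).
The 7 free-riders keep 30 each, adding 210. Group total = 210 + 306.00 = 516.00.

516.00 thousand dollars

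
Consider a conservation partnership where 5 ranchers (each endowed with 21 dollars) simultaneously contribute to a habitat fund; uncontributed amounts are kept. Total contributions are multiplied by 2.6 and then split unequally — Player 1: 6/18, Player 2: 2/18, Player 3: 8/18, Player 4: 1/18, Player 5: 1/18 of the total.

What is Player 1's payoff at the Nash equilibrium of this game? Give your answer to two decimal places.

Player j's private return per contributed unit is 2.6 × (j's share). Contributing is weakly dominant for j when that share is at least 1/2.6 = 0.3846, and contributing 0 is dominant otherwise.
Player 3 alone (share 8/18) is above the threshold, contributing 21; the remaining 4 contribute 0. Total contributed: 21.
Player 1 keeps 21 and receives 2.6 × 21 × 6/18 = 18.20 from the habitat fund, for a payoff of 39.20.

39.20 dollars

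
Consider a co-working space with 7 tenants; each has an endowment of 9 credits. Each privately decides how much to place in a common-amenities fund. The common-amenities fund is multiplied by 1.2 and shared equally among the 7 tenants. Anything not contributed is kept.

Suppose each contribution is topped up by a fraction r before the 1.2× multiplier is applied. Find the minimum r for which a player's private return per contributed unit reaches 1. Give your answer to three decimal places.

With matching at rate r, one contributed unit becomes (1 + r) in the common-amenities fund and returns 1.2 × (1 + r) / 7 to the contributor.
Setting this equal to 1: 1 + r = 7/1.2 = 5.8333.
So the minimum matching rate is r = 5.8333 − 1 = 4.833.

4.833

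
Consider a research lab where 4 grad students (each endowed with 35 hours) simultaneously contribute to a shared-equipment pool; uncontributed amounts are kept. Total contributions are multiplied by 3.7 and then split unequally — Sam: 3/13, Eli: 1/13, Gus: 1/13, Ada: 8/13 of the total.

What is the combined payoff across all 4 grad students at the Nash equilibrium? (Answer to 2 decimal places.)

234.50 hours

A player with share s gets back 3.7·s per unit contributed, so full contribution is dominant for anyone with s > 1/3.7 = 0.2703 and zero contribution is dominant for anyone below.
The only share above 0.2703 is Ada's 8/13, contributing 35; the remaining 3 contribute 0. Total contributed: 35.
The shared-equipment pool pays out 3.7 × 35 = 129.50 in total (split across the unequal shares, but the aggregate is all that matters for the group sum).
The 3 free-riders keep 35 each, adding 105. Group total = 105 + 129.50 = 234.50.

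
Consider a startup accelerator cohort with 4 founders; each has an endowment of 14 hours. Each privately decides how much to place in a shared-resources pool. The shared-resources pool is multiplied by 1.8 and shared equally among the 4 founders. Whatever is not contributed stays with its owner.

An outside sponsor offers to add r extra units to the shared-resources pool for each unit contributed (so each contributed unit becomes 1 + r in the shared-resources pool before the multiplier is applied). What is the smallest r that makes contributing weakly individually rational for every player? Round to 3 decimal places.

With matching at rate r, one contributed unit becomes (1 + r) in the shared-resources pool and returns 1.8 × (1 + r) / 4 to the contributor.
Setting this equal to 1: 1 + r = 4/1.8 = 2.2222.
So the minimum matching rate is r = 2.2222 − 1 = 1.222.

1.222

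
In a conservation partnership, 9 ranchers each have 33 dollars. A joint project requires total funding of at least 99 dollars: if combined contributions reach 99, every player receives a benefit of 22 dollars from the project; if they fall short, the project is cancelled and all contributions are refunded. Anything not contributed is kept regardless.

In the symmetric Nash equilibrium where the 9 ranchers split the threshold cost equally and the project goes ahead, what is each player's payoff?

44 dollars

Equal share of the threshold: 99/9 = 11.
At this profile no one gains by cutting their contribution: any cut drops the total below 99, the project is cancelled, contributions are refunded, and the deviator ends with 33, which is less than 33 − 11 + 22 = 44. Contributing more than 11 just wastes the excess. So contributing exactly 11 is a best response.
Each player's payoff: 33 − 11 + 22 = 44.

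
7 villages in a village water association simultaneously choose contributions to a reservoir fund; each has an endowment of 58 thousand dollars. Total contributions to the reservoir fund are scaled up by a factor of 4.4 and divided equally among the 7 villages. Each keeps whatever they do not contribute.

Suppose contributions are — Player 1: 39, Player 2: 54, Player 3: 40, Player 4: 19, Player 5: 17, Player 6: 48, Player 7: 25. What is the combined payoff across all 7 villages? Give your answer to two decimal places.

1228.80 thousand dollars

Total contributed: 39 + 54 + 40 + 19 + 17 + 48 + 25 = 242; total kept: 7 × 58 − 242 = 164.
The reservoir fund pays out 4.4 × 242 = 1064.80 in aggregate.
Group total = 164 + 1064.80 = 1228.80.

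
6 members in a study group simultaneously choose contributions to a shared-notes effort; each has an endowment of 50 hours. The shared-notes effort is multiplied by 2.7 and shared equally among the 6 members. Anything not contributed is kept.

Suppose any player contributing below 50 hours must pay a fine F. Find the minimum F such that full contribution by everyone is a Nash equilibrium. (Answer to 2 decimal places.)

27.50 hours

Given the others contribute fully, the best deviation is to contribute 0 (any partial contribution still incurs the fine and gives up units whose private return 0.4500 is below 1).
Deviating from 50 to 0 saves 50 hours but forfeits the deviator's share of the drop in the shared-notes effort: 2.7/6 × 50 = 22.50.
So the deviation gain is 50 − 22.50 = 27.50, and the fine must be at least 27.50 hours to wipe it out.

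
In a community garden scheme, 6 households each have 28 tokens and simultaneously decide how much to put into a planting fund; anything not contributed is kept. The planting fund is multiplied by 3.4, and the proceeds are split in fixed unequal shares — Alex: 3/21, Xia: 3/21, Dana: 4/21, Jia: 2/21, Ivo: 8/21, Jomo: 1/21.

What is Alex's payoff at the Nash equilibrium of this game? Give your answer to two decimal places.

A player with share s gets back 3.4·s per unit contributed, so full contribution is dominant for anyone with s > 1/3.4 = 0.2941 and zero contribution is dominant for anyone below.
Ivo alone (share 8/21) is above the threshold, contributing 28; the remaining 5 contribute 0. Total contributed: 28.
Alex keeps 28 and receives 3.4 × 28 × 3/21 = 13.60 from the planting fund, for a payoff of 41.60.

41.60 tokens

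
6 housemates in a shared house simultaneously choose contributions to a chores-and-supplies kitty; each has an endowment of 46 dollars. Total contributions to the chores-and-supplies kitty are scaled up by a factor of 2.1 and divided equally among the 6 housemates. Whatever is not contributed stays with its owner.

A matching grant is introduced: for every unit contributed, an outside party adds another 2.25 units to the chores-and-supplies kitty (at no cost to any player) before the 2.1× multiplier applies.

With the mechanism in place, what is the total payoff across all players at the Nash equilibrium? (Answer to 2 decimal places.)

1883.70 dollars

With the mechanism, a contributed unit returns 2.1 × 3.25 / 6 = 1.1375 per unit of net cost to the contributor — now above 1 — so contributing fully is weakly dominant for every player.
At the Nash equilibrium everyone contributes 46. Group total payoff = 2.1 × 3.25 × 276 = 1883.70.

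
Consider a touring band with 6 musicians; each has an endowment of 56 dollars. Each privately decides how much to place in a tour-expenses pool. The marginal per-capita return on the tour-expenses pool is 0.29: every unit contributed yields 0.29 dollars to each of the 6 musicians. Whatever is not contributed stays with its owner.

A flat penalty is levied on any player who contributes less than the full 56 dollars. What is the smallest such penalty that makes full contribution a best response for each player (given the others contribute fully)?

39.76 dollars

Given the others contribute fully, the best deviation is to contribute 0 (any partial contribution still incurs the fine and gives up units whose private return 0.29 is below 1).
Deviating from 56 to 0 saves 56 dollars but forfeits the deviator's share of the drop in the tour-expenses pool: 0.29 × 56 = 16.24.
So the deviation gain is 56 − 16.24 = 39.76, and the fine must be at least 39.76 dollars to wipe it out.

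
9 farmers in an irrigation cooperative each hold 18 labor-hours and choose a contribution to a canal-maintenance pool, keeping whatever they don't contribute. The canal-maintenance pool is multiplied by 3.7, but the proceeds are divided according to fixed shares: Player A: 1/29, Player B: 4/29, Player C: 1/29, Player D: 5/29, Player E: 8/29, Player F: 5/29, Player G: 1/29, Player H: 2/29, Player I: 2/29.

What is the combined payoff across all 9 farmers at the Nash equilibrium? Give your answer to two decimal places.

210.60 labor-hours

For player j, contributing a unit is worthwhile iff 3.7 × (j's share) ≥ 1, i.e. iff j's share is at least 0.2703.
Only Player E (8/29) clears that bar, contributing 18; the remaining 8 contribute 0. Total contributed: 18.
The canal-maintenance pool pays out 3.7 × 18 = 66.60 in total (split across the unequal shares, but the aggregate is all that matters for the group sum).
The 8 free-riders keep 18 each, adding 144. Group total = 144 + 66.60 = 210.60.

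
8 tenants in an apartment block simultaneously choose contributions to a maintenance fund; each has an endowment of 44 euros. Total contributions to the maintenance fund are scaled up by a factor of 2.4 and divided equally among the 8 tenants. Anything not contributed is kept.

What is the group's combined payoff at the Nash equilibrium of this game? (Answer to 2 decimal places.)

352.00 euros

Each contributed unit returns 2.4/8 = 0.3000 to its contributor — below 1 — so contributing 0 is dominant for every player. At the Nash equilibrium everyone keeps their 44, and the group total is 8 × 44 = 352.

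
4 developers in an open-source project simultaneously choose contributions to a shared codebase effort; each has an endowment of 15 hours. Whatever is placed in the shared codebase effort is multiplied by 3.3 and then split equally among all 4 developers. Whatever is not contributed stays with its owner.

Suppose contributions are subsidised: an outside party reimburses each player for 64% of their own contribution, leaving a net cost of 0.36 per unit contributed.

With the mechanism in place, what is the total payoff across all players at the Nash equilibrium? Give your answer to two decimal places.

236.40 hours

The effective private return per unit is now (3.3/4) / 0.36 = 2.2917 > 1, so every player's dominant strategy flips to full contribution.
At the Nash equilibrium everyone contributes 15. Group total payoff = 4 × (15 × 0.64 + 3.3 × 15) = 236.40.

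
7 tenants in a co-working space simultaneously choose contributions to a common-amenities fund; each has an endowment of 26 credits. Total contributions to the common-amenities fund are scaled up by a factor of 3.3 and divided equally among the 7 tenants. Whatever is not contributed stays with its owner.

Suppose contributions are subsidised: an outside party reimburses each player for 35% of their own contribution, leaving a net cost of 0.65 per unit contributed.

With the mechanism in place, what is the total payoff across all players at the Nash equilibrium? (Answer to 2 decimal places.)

182.00 credits

With the mechanism, a contributed unit returns (3.3/7) / 0.65 = 0.7253 per unit of net cost — still below 1 — so contributing 0 remains dominant for every player.
Everyone keeps their endowment and the group total is 7 × 26 = 182.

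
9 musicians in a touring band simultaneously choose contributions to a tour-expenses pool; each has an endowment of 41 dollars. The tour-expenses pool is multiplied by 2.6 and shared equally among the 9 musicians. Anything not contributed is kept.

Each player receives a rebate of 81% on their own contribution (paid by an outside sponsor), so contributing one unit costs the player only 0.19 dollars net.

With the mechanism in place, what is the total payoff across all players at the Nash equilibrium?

Under the mechanism each unit contributed yields (2.6/9) / 0.19 = 1.5205 back to its contributor per unit of net cost, which exceeds 1, making full contribution the dominant choice for everyone.
So the Nash equilibrium is full contribution by all 9; the group earns 9 × (41 × 0.81 + 2.6 × 41) = 1258.29.

1258.29 dollars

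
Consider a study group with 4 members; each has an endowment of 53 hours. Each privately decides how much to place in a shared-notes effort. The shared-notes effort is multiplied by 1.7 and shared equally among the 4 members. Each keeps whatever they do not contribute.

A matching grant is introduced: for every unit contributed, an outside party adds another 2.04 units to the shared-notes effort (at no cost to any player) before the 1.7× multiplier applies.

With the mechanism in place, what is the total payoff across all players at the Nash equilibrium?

1095.62 hours

The effective private return per unit is now 1.7 × 3.04 / 4 = 1.2920 > 1, so every player's dominant strategy flips to full contribution.
At the Nash equilibrium everyone contributes 53. Group total payoff = 1.7 × 3.04 × 212 = 1095.62.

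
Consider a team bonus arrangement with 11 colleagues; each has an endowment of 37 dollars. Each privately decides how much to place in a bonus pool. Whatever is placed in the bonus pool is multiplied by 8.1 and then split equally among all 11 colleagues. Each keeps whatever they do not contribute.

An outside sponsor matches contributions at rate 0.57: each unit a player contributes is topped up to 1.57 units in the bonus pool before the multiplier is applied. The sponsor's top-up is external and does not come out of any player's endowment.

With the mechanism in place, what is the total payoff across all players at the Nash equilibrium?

5175.82 dollars

The effective private return per unit is now 8.1 × 1.57 / 11 = 1.1561 > 1, so every player's dominant strategy flips to full contribution.
At the Nash equilibrium everyone contributes 37. Group total payoff = 8.1 × 1.57 × 407 = 5175.82.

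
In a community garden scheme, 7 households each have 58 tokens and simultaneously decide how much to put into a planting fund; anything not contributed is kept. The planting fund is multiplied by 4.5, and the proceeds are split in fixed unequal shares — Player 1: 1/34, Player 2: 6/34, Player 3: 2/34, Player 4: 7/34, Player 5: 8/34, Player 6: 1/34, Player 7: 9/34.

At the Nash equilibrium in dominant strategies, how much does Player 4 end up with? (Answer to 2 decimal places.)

For player j, contributing a unit is worthwhile iff 4.5 × (j's share) ≥ 1, i.e. iff j's share is at least 0.2222.
Player 5 and Player 7 are above the threshold, contributing 58 each; the remaining 5 contribute 0. Total contributed: 116.
Player 4 keeps 58 and receives 4.5 × 116 × 7/34 = 107.47 from the planting fund, for a payoff of 165.47.

165.47 tokens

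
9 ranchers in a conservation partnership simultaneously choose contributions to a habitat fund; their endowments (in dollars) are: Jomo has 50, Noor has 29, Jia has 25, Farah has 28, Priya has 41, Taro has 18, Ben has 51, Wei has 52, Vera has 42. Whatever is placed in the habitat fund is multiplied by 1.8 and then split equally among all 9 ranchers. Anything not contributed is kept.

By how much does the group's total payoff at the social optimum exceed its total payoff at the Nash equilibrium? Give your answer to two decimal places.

268.80 dollars

The private return per contributed unit is 1.8/9 = 0.2000 < 1 for every player regardless of endowment, so the Nash equilibrium is zero contribution and the group total is Σ E_j = 50 + 29 + 25 + 28 + 41 + 18 + 51 + 52 + 42 = 336.
Each contributed unit returns 1.800 to the group, so the social optimum is full contribution by everyone: group total = 1.800 × 336 = 604.80.
Efficiency loss = (1.800 − 1) × 336 = 268.80.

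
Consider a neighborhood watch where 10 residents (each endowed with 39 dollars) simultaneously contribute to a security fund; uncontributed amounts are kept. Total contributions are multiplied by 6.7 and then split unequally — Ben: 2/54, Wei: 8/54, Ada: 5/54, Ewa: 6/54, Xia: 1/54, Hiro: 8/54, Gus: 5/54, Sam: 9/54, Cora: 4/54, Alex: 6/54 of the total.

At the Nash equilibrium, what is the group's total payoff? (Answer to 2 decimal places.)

612.30 dollars

A player with share s gets back 6.7·s per unit contributed, so full contribution is dominant for anyone with s > 1/6.7 = 0.1493 and zero contribution is dominant for anyone below.
The only share above 0.1493 is Sam's 9/54, contributing 39; the remaining 9 contribute 0. Total contributed: 39.
The security fund pays out 6.7 × 39 = 261.30 in total (split across the unequal shares, but the aggregate is all that matters for the group sum).
The 9 free-riders keep 39 each, adding 351. Group total = 351 + 261.30 = 612.30.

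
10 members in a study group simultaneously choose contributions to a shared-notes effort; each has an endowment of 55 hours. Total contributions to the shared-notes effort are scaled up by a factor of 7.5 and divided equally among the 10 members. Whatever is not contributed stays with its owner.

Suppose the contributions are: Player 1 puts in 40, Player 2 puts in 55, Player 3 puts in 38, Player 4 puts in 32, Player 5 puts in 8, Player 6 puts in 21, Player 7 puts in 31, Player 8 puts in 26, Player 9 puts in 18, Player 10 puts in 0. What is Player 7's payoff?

225.75 hours

Total contributed: 40 + 55 + 38 + 32 + 8 + 21 + 31 + 26 + 18 + 0 = 269.
Each receives 7.5 × 269 / 10 = 201.75 from the shared-notes effort.
Player 7 keeps 55 − 31 = 24, so Player 7's payoff is 24 + 201.75 = 225.75.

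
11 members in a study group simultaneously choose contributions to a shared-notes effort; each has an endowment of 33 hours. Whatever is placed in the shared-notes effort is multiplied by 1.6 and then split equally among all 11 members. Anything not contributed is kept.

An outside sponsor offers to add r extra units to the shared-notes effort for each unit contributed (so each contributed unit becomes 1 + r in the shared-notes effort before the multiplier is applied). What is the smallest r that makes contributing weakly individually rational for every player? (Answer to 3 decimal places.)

With matching at rate r, one contributed unit becomes (1 + r) in the shared-notes effort and returns 1.6 × (1 + r) / 11 to the contributor.
Setting this equal to 1: 1 + r = 11/1.6 = 6.8750.
So the minimum matching rate is r = 6.8750 − 1 = 5.875.

5.875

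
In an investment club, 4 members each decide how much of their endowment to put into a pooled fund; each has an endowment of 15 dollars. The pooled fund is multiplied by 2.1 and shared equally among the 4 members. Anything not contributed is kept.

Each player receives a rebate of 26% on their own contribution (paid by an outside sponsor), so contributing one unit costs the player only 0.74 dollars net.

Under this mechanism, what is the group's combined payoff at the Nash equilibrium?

Even with the mechanism, each unit contributed returns only (2.1/4) / 0.74 = 0.7095 per unit of net cost, so contributing nothing is still dominant.
Everyone keeps their endowment and the group total is 4 × 15 = 60.

60.00 dollars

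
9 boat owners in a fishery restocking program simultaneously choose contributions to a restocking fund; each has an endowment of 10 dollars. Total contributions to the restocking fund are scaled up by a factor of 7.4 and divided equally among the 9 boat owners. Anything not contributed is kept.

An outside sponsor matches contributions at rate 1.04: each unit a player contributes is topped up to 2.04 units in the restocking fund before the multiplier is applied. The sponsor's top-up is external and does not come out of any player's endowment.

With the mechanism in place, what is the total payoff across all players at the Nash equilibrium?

The effective private return per unit is now 7.4 × 2.04 / 9 = 1.6773 > 1, so every player's dominant strategy flips to full contribution.
At the Nash equilibrium everyone contributes 10. Group total payoff = 7.4 × 2.04 × 90 = 1358.64.

1358.64 dollars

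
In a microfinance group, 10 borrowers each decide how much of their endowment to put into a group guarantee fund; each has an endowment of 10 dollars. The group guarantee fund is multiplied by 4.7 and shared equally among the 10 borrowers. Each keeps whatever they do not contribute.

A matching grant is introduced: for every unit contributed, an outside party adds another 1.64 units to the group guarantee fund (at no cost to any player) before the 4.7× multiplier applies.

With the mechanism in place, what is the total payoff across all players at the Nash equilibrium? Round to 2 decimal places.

1240.80 dollars

Under the mechanism each unit contributed yields 4.7 × 2.64 / 10 = 1.2408 back to its contributor per unit of net cost, which exceeds 1, making full contribution the dominant choice for everyone.
So the Nash equilibrium is full contribution by all 10; the group earns 4.7 × 2.64 × 100 = 1240.80.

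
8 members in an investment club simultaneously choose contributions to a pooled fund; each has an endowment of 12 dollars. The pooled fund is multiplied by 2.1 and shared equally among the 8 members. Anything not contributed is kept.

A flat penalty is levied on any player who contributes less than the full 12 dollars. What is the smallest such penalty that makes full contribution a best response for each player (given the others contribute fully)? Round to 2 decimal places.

Given the others contribute fully, the best deviation is to contribute 0 (any partial contribution still incurs the fine and gives up units whose private return 0.2625 is below 1).
Deviating from 12 to 0 saves 12 dollars but forfeits the deviator's share of the drop in the pooled fund: 2.1/8 × 12 = 3.15.
So the deviation gain is 12 − 3.15 = 8.85, and the fine must be at least 8.85 dollars to wipe it out.

8.85 dollars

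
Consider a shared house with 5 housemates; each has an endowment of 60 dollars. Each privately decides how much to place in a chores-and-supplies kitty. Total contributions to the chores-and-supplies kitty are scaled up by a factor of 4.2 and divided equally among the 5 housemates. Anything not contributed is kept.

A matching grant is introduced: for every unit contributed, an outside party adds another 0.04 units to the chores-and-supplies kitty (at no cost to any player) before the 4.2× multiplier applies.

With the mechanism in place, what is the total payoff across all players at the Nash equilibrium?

The effective private return is 4.2 × 1.04 / 5 = 0.8736, which is still under 1, so the mechanism doesn't change anyone's dominant strategy: zero contribution.
Everyone keeps their endowment and the group total is 5 × 60 = 300.

300.00 dollars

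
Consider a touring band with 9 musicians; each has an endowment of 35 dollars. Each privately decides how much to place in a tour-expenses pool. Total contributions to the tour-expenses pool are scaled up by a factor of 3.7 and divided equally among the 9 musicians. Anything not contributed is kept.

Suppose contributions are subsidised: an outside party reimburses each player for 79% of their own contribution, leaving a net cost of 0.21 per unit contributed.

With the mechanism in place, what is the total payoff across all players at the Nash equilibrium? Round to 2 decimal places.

1414.35 dollars

With the mechanism, a contributed unit returns (3.7/9) / 0.21 = 1.9577 per unit of net cost to the contributor — now above 1 — so contributing fully is weakly dominant for every player.
So the Nash equilibrium is full contribution by all 9; the group earns 9 × (35 × 0.79 + 3.7 × 35) = 1414.35.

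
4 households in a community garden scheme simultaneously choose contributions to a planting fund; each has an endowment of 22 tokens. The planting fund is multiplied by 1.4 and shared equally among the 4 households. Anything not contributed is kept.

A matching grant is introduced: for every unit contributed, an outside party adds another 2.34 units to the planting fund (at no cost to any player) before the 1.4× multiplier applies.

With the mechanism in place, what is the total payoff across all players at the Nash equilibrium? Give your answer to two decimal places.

411.49 tokens

The effective private return per unit is now 1.4 × 3.34 / 4 = 1.1690 > 1, so every player's dominant strategy flips to full contribution.
At the Nash equilibrium everyone contributes 22. Group total payoff = 1.4 × 3.34 × 88 = 411.49.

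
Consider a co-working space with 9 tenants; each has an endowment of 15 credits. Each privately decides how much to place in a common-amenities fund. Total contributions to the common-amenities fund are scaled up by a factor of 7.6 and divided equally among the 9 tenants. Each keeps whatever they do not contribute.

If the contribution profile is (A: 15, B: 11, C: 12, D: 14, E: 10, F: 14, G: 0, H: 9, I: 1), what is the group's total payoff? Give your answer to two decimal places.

702.60 credits

Total contributed: 15 + 11 + 12 + 14 + 10 + 14 + 0 + 9 + 1 = 86; total kept: 9 × 15 − 86 = 49.
The common-amenities fund pays out 7.6 × 86 = 653.60 in aggregate.
Group total = 49 + 653.60 = 702.60.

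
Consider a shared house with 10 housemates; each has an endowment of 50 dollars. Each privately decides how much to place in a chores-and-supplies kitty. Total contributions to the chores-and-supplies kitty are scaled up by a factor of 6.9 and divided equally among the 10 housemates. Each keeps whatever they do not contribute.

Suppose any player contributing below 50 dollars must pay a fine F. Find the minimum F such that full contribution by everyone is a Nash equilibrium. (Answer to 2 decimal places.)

Given the others contribute fully, the best deviation is to contribute 0 (any partial contribution still incurs the fine and gives up units whose private return 0.6900 is below 1).
Deviating from 50 to 0 saves 50 dollars but forfeits the deviator's share of the drop in the chores-and-supplies kitty: 6.9/10 × 50 = 34.50.
So the deviation gain is 50 − 34.50 = 15.50, and the fine must be at least 15.50 dollars to wipe it out.

15.50 dollars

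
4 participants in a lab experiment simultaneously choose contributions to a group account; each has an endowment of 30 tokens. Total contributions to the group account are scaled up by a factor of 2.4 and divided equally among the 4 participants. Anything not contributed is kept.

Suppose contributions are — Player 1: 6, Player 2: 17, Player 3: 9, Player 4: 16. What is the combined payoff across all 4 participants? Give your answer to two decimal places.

Total contributed: 6 + 17 + 9 + 16 = 48; total kept: 4 × 30 − 48 = 72.
The group account pays out 2.4 × 48 = 115.20 in aggregate.
Group total = 72 + 115.20 = 187.20.

187.20 tokens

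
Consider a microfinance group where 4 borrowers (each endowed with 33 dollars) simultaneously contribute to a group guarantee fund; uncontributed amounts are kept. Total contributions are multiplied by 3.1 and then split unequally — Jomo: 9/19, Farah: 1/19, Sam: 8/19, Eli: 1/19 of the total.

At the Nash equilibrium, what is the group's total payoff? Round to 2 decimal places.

270.60 dollars

A player with share s gets back 3.1·s per unit contributed, so full contribution is dominant for anyone with s > 1/3.1 = 0.3226 and zero contribution is dominant for anyone below.
Jomo and Sam clear that bar, contributing 33 each; the remaining 2 contribute 0. Total contributed: 66.
The group guarantee fund pays out 3.1 × 66 = 204.60 in total (split across the unequal shares, but the aggregate is all that matters for the group sum).
The 2 free-riders keep 33 each, adding 66. Group total = 66 + 204.60 = 270.60.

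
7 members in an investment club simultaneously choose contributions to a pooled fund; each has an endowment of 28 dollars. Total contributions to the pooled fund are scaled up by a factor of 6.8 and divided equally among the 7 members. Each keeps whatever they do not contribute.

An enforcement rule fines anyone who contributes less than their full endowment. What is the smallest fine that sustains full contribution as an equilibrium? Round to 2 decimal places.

0.80 dollars

Given the others contribute fully, the best deviation is to contribute 0 (any partial contribution still incurs the fine and gives up units whose private return 0.9714 is below 1).
Deviating from 28 to 0 saves 28 dollars but forfeits the deviator's share of the drop in the pooled fund: 6.8/7 × 28 = 27.20.
So the deviation gain is 28 − 27.20 = 0.80, and the fine must be at least 0.80 dollars to wipe it out.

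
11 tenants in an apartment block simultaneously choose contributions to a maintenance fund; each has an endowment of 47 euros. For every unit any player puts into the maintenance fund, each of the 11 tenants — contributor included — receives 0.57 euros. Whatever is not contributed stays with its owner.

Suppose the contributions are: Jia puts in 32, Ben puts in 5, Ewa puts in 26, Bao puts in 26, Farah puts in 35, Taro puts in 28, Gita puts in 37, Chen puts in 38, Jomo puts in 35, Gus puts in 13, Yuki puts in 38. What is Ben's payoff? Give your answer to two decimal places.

220.41 euros

Total contributed: 32 + 5 + 26 + 26 + 35 + 28 + 37 + 38 + 35 + 13 + 38 = 313.
Each receives 0.57 × 313 = 178.41 from the maintenance fund.
Ben keeps 47 − 5 = 42, so Ben's payoff is 42 + 178.41 = 220.41.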